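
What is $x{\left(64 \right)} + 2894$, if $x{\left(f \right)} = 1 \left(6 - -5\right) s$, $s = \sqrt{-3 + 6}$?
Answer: $2894 + 11 \sqrt{3} \approx 2913.1$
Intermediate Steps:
$s = \sqrt{3} \approx 1.732$
$x{\left(f \right)} = 11 \sqrt{3}$ ($x{\left(f \right)} = 1 \left(6 - -5\right) \sqrt{3} = 1 \left(6 + 5\right) \sqrt{3} = 1 \cdot 11 \sqrt{3} = 11 \sqrt{3}$)
$x{\left(64 \right)} + 2894 = 11 \sqrt{3} + 2894 = 2894 + 11 \sqrt{3}$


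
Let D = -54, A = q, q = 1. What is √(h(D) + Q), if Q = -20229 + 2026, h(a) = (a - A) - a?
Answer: 2*I*√4551 ≈ 134.92*I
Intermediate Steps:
A = 1
h(a) = -1 (h(a) = (a - 1*1) - a = (a - 1) - a = (-1 + a) - a = -1)
Q = -18203
√(h(D) + Q) = √(-1 - 18203) = √(-18204) = 2*I*√4551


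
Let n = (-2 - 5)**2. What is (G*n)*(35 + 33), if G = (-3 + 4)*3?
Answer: 9996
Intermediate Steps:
n = 49 (n = (-7)**2 = 49)
G = 3 (G = 1*3 = 3)
(G*n)*(35 + 33) = (3*49)*(35 + 33) = 147*68 = 9996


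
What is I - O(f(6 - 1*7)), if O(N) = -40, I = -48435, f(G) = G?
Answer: -48395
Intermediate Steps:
I - O(f(6 - 1*7)) = -48435 - 1*(-40) = -48435 + 40 = -48395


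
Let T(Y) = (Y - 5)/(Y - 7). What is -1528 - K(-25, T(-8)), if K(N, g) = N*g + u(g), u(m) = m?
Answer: -7536/5 ≈ -1507.2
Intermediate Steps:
T(Y) = (-5 + Y)/(-7 + Y)
K(N, g) = g + N*g (K(N, g) = N*g + g = g + N*g)
-1528 - K(-25, T(-8)) = -1528 - (-5 - 8)/(-7 - 8)*(1 - 25) = -1528 - -13/(-15)*(-24) = -1528 - (-1/15*(-13))*(-24) = -1528 - 13*(-24)/15 = -1528 - 1*(-104/5) = -1528 + 104/5 = -7536/5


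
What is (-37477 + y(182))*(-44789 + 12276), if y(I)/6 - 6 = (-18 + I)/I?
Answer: 8520004139/7 ≈ 1.2171e+9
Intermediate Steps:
y(I) = 36 + 6*(-18 + I)/I (y(I) = 36 + 6*((-18 + I)/I) = 36 + 6*(-18 + I)/I)
(-37477 + y(182))*(-44789 + 12276) = (-37477 + (42 - 108/182))*(-44789 + 12276) = (-37477 + (42 - 108*1/182))*(-32513) = (-37477 + (42 - 54/91))*(-32513) = (-37477 + 3768/91)*(-32513) = -3406639/91*(-32513) = 8520004139/7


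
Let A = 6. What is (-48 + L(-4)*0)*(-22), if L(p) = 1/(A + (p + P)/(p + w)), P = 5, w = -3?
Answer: 1056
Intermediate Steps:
L(p) = 1/(6 + (5 + p)/(-3 + p)) (L(p) = 1/(6 + (p + 5)/(p - 3)) = 1/(6 + (5 + p)/(-3 + p)))
(-48 + L(-4)*0)*(-22) = (-48 + ((-3 - 4)/(-13 + 7*(-4)))*0)*(-22) = (-48 + (-7/(-13 - 28))*0)*(-22) = (-48 + (-7/(-41))*0)*(-22) = (-48 - 1/41*(-7)*0)*(-22) = (-48 + (7/41)*0)*(-22) = (-48 + 0)*(-22) = -48*(-22) = 1056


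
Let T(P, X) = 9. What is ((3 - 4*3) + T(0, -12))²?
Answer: 0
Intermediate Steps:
((3 - 4*3) + T(0, -12))² = ((3 - 4*3) + 9)² = ((3 - 12) + 9)² = (-9 + 9)² = 0² = 0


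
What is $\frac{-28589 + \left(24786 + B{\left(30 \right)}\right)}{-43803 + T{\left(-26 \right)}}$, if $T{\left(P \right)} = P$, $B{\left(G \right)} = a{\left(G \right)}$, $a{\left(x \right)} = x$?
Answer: $\frac{3773}{43829} \approx 0.086085$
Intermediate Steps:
$B{\left(G \right)} = G$
$\frac{-28589 + \left(24786 + B{\left(30 \right)}\right)}{-43803 + T{\left(-26 \right)}} = \frac{-28589 + \left(24786 + 30\right)}{-43803 - 26} = \frac{-28589 + 24816}{-43829} = \left(-3773\right) \left(- \frac{1}{43829}\right) = \frac{3773}{43829}$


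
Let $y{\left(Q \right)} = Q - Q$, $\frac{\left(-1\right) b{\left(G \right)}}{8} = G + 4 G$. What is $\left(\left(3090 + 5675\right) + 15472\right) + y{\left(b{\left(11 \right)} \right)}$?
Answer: $24237$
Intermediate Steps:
$b{\left(G \right)} = - 40 G$ ($b{\left(G \right)} = - 8 \left(G + 4 G\right) = - 8 \cdot 5 G = - 40 G$)
$y{\left(Q \right)} = 0$
$\left(\left(3090 + 5675\right) + 15472\right) + y{\left(b{\left(11 \right)} \right)} = \left(\left(3090 + 5675\right) + 15472\right) + 0 = \left(8765 + 15472\right) + 0 = 24237 + 0 = 24237$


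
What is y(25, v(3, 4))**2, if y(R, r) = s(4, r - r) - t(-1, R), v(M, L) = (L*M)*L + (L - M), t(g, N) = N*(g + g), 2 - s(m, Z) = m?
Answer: 2304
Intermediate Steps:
s(m, Z) = 2 - m
t(g, N) = 2*N*g (t(g, N) = N*(2*g) = 2*N*g)
v(M, L) = L - M + M*L**2 (v(M, L) = M*L**2 + (L - M) = L - M + M*L**2)
y(R, r) = -2 + 2*R (y(R, r) = (2 - 1*4) - 2*R*(-1) = (2 - 4) - (-2)*R = -2 + 2*R)
y(25, v(3, 4))**2 = (-2 + 2*25)**2 = (-2 + 50)**2 = 48**2 = 2304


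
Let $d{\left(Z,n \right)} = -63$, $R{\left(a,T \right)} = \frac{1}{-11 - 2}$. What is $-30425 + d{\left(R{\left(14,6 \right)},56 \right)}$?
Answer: $-30488$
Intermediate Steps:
$R{\left(a,T \right)} = - \frac{1}{13}$ ($R{\left(a,T \right)} = \frac{1}{-13} = - \frac{1}{13}$)
$-30425 + d{\left(R{\left(14,6 \right)},56 \right)} = -30425 - 63 = -30488$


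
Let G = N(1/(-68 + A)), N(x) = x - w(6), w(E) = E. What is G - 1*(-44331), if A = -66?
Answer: 5939549/134 ≈ 44325.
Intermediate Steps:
N(x) = -6 + x (N(x) = x - 1*6 = x - 6 = -6 + x)
G = -805/134 (G = -6 + 1/(-68 - 66) = -6 + 1/(-134) = -6 - 1/134 = -805/134 ≈ -6.0075)
G - 1*(-44331) = -805/134 - 1*(-44331) = -805/134 + 44331 = 5939549/134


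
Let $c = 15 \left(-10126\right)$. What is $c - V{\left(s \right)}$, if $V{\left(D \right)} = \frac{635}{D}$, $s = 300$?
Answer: $- \frac{9113527}{60} \approx -1.5189 \cdot 10^{5}$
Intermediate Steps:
$c = -151890$
$c - V{\left(s \right)} = -151890 - \frac{635}{300} = -151890 - 635 \cdot \frac{1}{300} = -151890 - \frac{127}{60} = - \frac{9113527}{60}$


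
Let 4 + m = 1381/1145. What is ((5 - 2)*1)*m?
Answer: -9597/1145 ≈ -8.3817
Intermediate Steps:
m = -3199/1145 (m = -4 + 1381/1145 = -3199/1145 ≈ -2.7939)
((5 - 2)*1)*m = ((5 - 2)*1)*(-3199/1145) = (3*1)*(-3199/1145) = 3*(-3199/1145) = -9597/1145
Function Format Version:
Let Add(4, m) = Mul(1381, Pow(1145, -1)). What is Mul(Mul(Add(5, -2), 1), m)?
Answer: Rational(-9597, 1145) ≈ -8.3817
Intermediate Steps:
m = Rational(-3199, 1145) (m = Add(-4, Mul(1381, Pow(1145, -1))) = Add(-4, Mul(1381, Rational(1, 1145))) = Add(-4, Rational(1381, 1145)) = Rational(-3199, 1145) ≈ -2.7939)
Mul(Mul(Add(5, -2), 1), m) = Mul(Mul(Add(5, -2), 1), Rational(-3199, 1145)) = Mul(Mul(3, 1), Rational(-3199, 1145)) = Mul(3, Rational(-3199, 1145)) = Rational(-9597, 1145)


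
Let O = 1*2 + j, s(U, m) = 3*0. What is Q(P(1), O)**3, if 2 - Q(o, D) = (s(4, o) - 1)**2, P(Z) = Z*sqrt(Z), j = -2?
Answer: 1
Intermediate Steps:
s(U, m) = 0
P(Z) = Z**(3/2)
O = 0 (O = 1*2 - 2 = 2 - 2 = 0)
Q(o, D) = 1 (Q(o, D) = 2 - (0 - 1)**2 = 2 - 1*(-1)**2 = 2 - 1*1 = 2 - 1 = 1)
Q(P(1), O)**3 = 1**3 = 1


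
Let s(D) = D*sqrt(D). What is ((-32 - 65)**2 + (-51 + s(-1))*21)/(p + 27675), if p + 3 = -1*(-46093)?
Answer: 8338/73765 - 21*I/73765 ≈ 0.11303 - 0.00028469*I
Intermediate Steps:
s(D) = D**(3/2)
p = 46090 (p = -3 - 1*(-46093) = -3 + 46093 = 46090)
((-32 - 65)**2 + (-51 + s(-1))*21)/(p + 27675) = ((-32 - 65)**2 + (-51 + (-1)**(3/2))*21)/(46090 + 27675) = ((-97)**2 + (-51 - I)*21)/73765 = (9409 + (-1071 - 21*I))*(1/73765) = (8338 - 21*I)*(1/73765) = 8338/73765 - 21*I/73765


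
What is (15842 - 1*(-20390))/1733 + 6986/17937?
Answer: 662000122/31084821 ≈ 21.297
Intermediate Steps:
(15842 - 1*(-20390))/1733 + 6986/17937 = (15842 + 20390)*(1/1733) + 6986*(1/17937) = 36232*(1/1733) + 6986/17937 = 36232/1733 + 6986/17937 = 662000122/31084821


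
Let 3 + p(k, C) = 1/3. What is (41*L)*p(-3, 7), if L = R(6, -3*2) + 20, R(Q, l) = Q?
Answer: -8528/3 ≈ -2842.7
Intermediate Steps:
p(k, C) = -8/3 (p(k, C) = -3 + 1/3 = -3 + ⅓ = -8/3)
L = 26 (L = 6 + 20 = 26)
(41*L)*p(-3, 7) = (41*26)*(-8/3) = 1066*(-8/3) = -8528/3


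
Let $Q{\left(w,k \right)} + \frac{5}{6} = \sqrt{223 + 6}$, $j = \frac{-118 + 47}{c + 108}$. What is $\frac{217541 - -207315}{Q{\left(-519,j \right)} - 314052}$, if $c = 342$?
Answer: $- \frac{4803380300112}{3550650548245} - \frac{15294816 \sqrt{229}}{3550650548245} \approx -1.3529$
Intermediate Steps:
$j = - \frac{71}{450}$ ($j = \frac{-118 + 47}{342 + 108} = - \frac{71}{450} \approx -0.15778$)
$Q{\left(w,k \right)} = - \frac{5}{6} + \sqrt{229}$ ($Q{\left(w,k \right)} = - \frac{5}{6} + \sqrt{223 + 6} = - \frac{5}{6} + \sqrt{229}$)
$\frac{217541 - -207315}{Q{\left(-519,j \right)} - 314052} = \frac{217541 - -207315}{\left(- \frac{5}{6} + \sqrt{229}\right) - 314052} = \frac{217541 + 207315}{- \frac{1884317}{6} + \sqrt{229}} = \frac{424856}{- \frac{1884317}{6} + \sqrt{229}}$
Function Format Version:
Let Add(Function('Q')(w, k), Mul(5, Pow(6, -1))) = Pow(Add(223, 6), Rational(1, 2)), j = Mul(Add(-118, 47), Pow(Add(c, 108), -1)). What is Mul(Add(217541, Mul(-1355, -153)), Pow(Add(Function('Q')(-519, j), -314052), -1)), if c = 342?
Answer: Add(Rational(-4803380300112, 3550650548245), Mul(Rational(-15294816, 3550650548245), Pow(229, Rational(1, 2)))) ≈ -1.3529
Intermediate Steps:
j = Rational(-71, 450) (j = Mul(Add(-118, 47), Pow(Add(342, 108), -1)) = Mul(-71, Pow(450, -1)) = Mul(-71, Rational(1, 450)) = Rational(-71, 450) ≈ -0.15778)
Function('Q')(w, k) = Add(Rational(-5, 6), Pow(229, Rational(1, 2))) (Function('Q')(w, k) = Add(Rational(-5, 6), Pow(Add(223, 6), Rational(1, 2))) = Add(Rational(-5, 6), Pow(229, Rational(1, 2))))
Mul(Add(217541, Mul(-1355, -153)), Pow(Add(Function('Q')(-519, j), -314052), -1)) = Mul(Add(217541, Mul(-1355, -153)), Pow(Add(Add(Rational(-5, 6), Pow(229, Rational(1, 2))), -314052), -1)) = Mul(Add(217541, 207315), Pow(Add(Rational(-1884317, 6), Pow(229, Rational(1, 2))), -1)) = Mul(424856, Pow(Add(Rational(-1884317, 6), Pow(229, Rational(1, 2))), -1))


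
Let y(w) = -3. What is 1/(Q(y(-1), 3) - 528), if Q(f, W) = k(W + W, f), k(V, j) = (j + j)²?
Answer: -1/492 ≈ -0.0020325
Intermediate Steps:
k(V, j) = 4*j² (k(V, j) = (2*j)² = 4*j²)
Q(f, W) = 4*f²
1/(Q(y(-1), 3) - 528) = 1/(4*(-3)² - 528) = 1/(4*9 - 528) = 1/(36 - 528) = 1/(-492) = -1/492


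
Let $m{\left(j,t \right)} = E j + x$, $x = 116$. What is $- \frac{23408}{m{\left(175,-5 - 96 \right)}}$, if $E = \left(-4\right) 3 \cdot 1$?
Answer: $\frac{1463}{124} \approx 11.798$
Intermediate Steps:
$E = -12$ ($E = \left(-12\right) 1 = -12$)
$m{\left(j,t \right)} = 116 - 12 j$ ($m{\left(j,t \right)} = - 12 j + 116 = 116 - 12 j$)
$- \frac{23408}{m{\left(175,-5 - 96 \right)}} = - \frac{23408}{116 - 2100} = - \frac{23408}{-1984} = \left(-23408\right) \left(- \frac{1}{1984}\right) = \frac{1463}{124}$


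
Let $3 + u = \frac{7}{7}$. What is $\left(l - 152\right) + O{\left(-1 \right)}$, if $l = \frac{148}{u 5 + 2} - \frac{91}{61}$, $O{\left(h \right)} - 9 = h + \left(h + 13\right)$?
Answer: $- \frac{18543}{122} \approx -151.99$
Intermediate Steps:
$O{\left(h \right)} = 22 + 2 h$ ($O{\left(h \right)} = 9 + \left(h + \left(h + 13\right)\right) = 9 + \left(h + \left(13 + h\right)\right) = 9 + \left(13 + 2 h\right) = 22 + 2 h$)
$u = -2$ ($u = -3 + \frac{7}{7} = -3 + 7 \cdot \frac{1}{7} = -3 + 1 = -2$)
$l = - \frac{2439}{122}$ ($l = \frac{148}{\left(-2\right) 5 + 2} - \frac{91}{61} = \frac{148}{-10 + 2} - \frac{91}{61} = \frac{148}{-8} - \frac{91}{61} = 148 \left(- \frac{1}{8}\right) - \frac{91}{61} = - \frac{37}{2} - \frac{91}{61} = - \frac{2439}{122} \approx -19.992$)
$\left(l - 152\right) + O{\left(-1 \right)} = \left(- \frac{2439}{122} - 152\right) + \left(22 + 2 \left(-1\right)\right) = - \frac{20983}{122} + \left(22 - 2\right) = - \frac{20983}{122} + 20 = - \frac{18543}{122}$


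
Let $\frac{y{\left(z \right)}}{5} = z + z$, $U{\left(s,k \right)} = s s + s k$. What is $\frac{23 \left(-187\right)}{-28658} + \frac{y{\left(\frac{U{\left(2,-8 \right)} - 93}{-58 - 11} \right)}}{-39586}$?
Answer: $\frac{84911643}{567227794} \approx 0.1497$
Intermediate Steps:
$U{\left(s,k \right)} = s^{2} + k s$
$y{\left(z \right)} = 10 z$ ($y{\left(z \right)} = 5 \left(z + z\right) = 5 \cdot 2 z = 10 z$)
$\frac{23 \left(-187\right)}{-28658} + \frac{y{\left(\frac{U{\left(2,-8 \right)} - 93}{-58 - 11} \right)}}{-39586} = \frac{23 \left(-187\right)}{-28658} + \frac{10 \frac{2 \left(-8 + 2\right) - 93}{-58 - 11}}{-39586} = \left(-4301\right) \left(- \frac{1}{28658}\right) + 10 \frac{2 \left(-6\right) - 93}{-69} \left(- \frac{1}{39586}\right) = \frac{187}{1246} + 10 \left(-12 - 93\right) \left(- \frac{1}{69}\right) \left(- \frac{1}{39586}\right) = \frac{187}{1246} + 10 \left(\left(-105\right) \left(- \frac{1}{69}\right)\right) \left(- \frac{1}{39586}\right) = \frac{187}{1246} + 10 \cdot \frac{35}{23} \left(- \frac{1}{39586}\right) = \frac{187}{1246} + \frac{350}{23} \left(- \frac{1}{39586}\right) = \frac{187}{1246} - \frac{175}{455239} = \frac{84911643}{567227794}$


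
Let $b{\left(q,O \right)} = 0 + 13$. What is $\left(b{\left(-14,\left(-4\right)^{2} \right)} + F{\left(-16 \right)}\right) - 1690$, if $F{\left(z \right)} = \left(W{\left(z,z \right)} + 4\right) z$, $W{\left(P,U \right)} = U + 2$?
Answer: $-1517$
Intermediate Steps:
$W{\left(P,U \right)} = 2 + U$
$b{\left(q,O \right)} = 13$
$F{\left(z \right)} = z \left(6 + z\right)$ ($F{\left(z \right)} = \left(\left(2 + z\right) + 4\right) z = \left(6 + z\right) z = z \left(6 + z\right)$)
$\left(b{\left(-14,\left(-4\right)^{2} \right)} + F{\left(-16 \right)}\right) - 1690 = \left(13 - 16 \left(6 - 16\right)\right) - 1690 = \left(13 - -160\right) - 1690 = \left(13 + 160\right) - 1690 = 173 - 1690 = -1517$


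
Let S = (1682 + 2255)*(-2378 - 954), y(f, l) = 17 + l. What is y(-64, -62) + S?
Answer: -13118129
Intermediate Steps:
S = -13118084 (S = 3937*(-3332) = -13118084)
y(-64, -62) + S = (17 - 62) - 13118084 = -45 - 13118084 = -13118129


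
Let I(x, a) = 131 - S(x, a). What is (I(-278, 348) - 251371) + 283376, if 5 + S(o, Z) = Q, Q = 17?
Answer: 32124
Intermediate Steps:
S(o, Z) = 12 (S(o, Z) = -5 + 17 = 12)
I(x, a) = 119 (I(x, a) = 131 - 1*12 = 131 - 12 = 119)
(I(-278, 348) - 251371) + 283376 = (119 - 251371) + 283376 = -251252 + 283376 = 32124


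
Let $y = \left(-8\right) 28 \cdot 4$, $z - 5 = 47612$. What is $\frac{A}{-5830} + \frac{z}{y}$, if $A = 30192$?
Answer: $- \frac{152329571}{2611840} \approx -58.323$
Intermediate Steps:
$z = 47617$ ($z = 5 + 47612 = 47617$)
$y = -896$ ($y = \left(-224\right) 4 = -896$)
$\frac{A}{-5830} + \frac{z}{y} = \frac{30192}{-5830} + \frac{47617}{-896} = 30192 \left(- \frac{1}{5830}\right) + 47617 \left(- \frac{1}{896}\right) = - \frac{15096}{2915} - \frac{47617}{896} = - \frac{152329571}{2611840}$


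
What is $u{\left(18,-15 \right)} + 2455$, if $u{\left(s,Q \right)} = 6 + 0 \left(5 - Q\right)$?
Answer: $2461$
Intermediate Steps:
$u{\left(s,Q \right)} = 6$ ($u{\left(s,Q \right)} = 6 + 0 = 6$)
$u{\left(18,-15 \right)} + 2455 = 6 + 2455 = 2461$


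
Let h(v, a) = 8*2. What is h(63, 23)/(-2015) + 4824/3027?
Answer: 3223976/2033135 ≈ 1.5857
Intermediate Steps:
h(v, a) = 16
h(63, 23)/(-2015) + 4824/3027 = 16/(-2015) + 4824/3027 = 16*(-1/2015) + 4824*(1/3027) = -16/2015 + 1608/1009 = 3223976/2033135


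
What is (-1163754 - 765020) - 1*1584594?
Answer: -3513368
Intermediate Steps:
(-1163754 - 765020) - 1*1584594 = -1928774 - 1584594 = -3513368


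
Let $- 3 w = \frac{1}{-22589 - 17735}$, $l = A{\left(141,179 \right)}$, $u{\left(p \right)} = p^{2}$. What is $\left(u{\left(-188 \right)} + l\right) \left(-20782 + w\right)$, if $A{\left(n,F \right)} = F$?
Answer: $- \frac{29768748859623}{40324} \approx -7.3824 \cdot 10^{8}$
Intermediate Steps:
$l = 179$
$w = \frac{1}{120972}$ ($w = - \frac{1}{3 \left(-22589 - 17735\right)} = - \frac{1}{3 \left(-40324\right)} = \left(- \frac{1}{3}\right) \left(- \frac{1}{40324}\right) = \frac{1}{120972} \approx 8.2664 \cdot 10^{-6}$)
$\left(u{\left(-188 \right)} + l\right) \left(-20782 + w\right) = \left(\left(-188\right)^{2} + 179\right) \left(-20782 + \frac{1}{120972}\right) = \left(35344 + 179\right) \left(- \frac{2514040103}{120972}\right) = 35523 \left(- \frac{2514040103}{120972}\right) = - \frac{29768748859623}{40324}$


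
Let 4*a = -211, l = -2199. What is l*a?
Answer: 463989/4 ≈ 1.1600e+5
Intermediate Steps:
a = -211/4 (a = (¼)*(-211) = -211/4 ≈ -52.750)
l*a = -2199*(-211/4) = 463989/4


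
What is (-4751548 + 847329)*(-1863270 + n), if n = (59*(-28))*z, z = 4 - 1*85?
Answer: 6752182783302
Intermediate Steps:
z = -81 (z = 4 - 85 = -81)
n = 133812 (n = (59*(-28))*(-81) = -1652*(-81) = 133812)
(-4751548 + 847329)*(-1863270 + n) = (-4751548 + 847329)*(-1863270 + 133812) = -3904219*(-1729458) = 6752182783302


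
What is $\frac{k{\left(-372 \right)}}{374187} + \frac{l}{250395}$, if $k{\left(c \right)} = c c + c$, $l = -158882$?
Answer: $- \frac{8298021398}{31231517955} \approx -0.26569$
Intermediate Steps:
$k{\left(c \right)} = c + c^{2}$ ($k{\left(c \right)} = c^{2} + c = c + c^{2}$)
$\frac{k{\left(-372 \right)}}{374187} + \frac{l}{250395} = \frac{\left(-372\right) \left(1 - 372\right)}{374187} - \frac{158882}{250395} = \left(-372\right) \left(-371\right) \frac{1}{374187} - \frac{158882}{250395} = 138012 \cdot \frac{1}{374187} - \frac{158882}{250395} = \frac{46004}{124729} - \frac{158882}{250395} = - \frac{8298021398}{31231517955}$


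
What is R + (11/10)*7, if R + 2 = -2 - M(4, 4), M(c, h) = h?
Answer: -3/10 ≈ -0.30000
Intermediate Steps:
R = -8 (R = -2 + (-2 - 1*4) = -2 + (-2 - 4) = -2 - 6 = -8)
R + (11/10)*7 = -8 + (11/10)*7 = -8 + 77/10 = -3/10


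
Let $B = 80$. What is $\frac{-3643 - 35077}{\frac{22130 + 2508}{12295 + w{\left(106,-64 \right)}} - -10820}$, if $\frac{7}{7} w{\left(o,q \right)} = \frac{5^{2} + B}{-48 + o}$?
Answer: $- \frac{3451960600}{964801913} \approx -3.5779$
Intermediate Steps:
$w{\left(o,q \right)} = \frac{105}{-48 + o}$ ($w{\left(o,q \right)} = \frac{5^{2} + 80}{-48 + o} = \frac{25 + 80}{-48 + o} = \frac{105}{-48 + o}$)
$\frac{-3643 - 35077}{\frac{22130 + 2508}{12295 + w{\left(106,-64 \right)}} - -10820} = \frac{-3643 - 35077}{\frac{22130 + 2508}{12295 + \frac{105}{-48 + 106}} - -10820} = - \frac{38720}{\frac{24638}{12295 + \frac{105}{58}} + \left(-7856 + 18676\right)} = - \frac{38720}{\frac{24638}{12295 + 105 \cdot \frac{1}{58}} + 10820} = - \frac{38720}{\frac{24638}{12295 + \frac{105}{58}} + 10820} = - \frac{38720}{\frac{24638}{\frac{713215}{58}} + 10820} = - \frac{38720}{24638 \cdot \frac{58}{713215} + 10820} = - \frac{38720}{\frac{1429004}{713215} + 10820} = - \frac{38720}{\frac{7718415304}{713215}} = \left(-38720\right) \frac{713215}{7718415304} = - \frac{3451960600}{964801913}$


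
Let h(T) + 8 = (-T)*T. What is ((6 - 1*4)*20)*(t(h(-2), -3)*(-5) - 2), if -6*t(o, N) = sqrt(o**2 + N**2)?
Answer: -80 + 100*sqrt(17) ≈ 332.31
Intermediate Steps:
h(T) = -8 - T**2 (h(T) = -8 + (-T)*T = -8 - T**2)
t(o, N) = -sqrt(N**2 + o**2)/6 (t(o, N) = -sqrt(o**2 + N**2)/6 = -sqrt(N**2 + o**2)/6)
((6 - 1*4)*20)*(t(h(-2), -3)*(-5) - 2) = ((6 - 1*4)*20)*(-sqrt((-3)**2 + (-8 - 1*(-2)**2)**2)/6*(-5) - 2) = ((6 - 4)*20)*(-sqrt(9 + (-8 - 1*4)**2)/6*(-5) - 2) = (2*20)*(-sqrt(9 + (-8 - 4)**2)/6*(-5) - 2) = 40*(-sqrt(9 + (-12)**2)/6*(-5) - 2) = 40*(-sqrt(9 + 144)/6*(-5) - 2) = 40*(-sqrt(17)/2*(-5) - 2) = 40*(5*sqrt(17)/2 - 2) = 40*(-2 + 5*sqrt(17)/2) = -80 + 100*sqrt(17)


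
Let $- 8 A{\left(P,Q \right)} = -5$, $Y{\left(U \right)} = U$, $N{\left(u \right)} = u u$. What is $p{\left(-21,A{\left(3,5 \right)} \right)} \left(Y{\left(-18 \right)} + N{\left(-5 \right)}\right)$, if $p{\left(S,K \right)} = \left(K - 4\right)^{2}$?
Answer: $\frac{5103}{64} \approx 79.734$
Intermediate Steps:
$N{\left(u \right)} = u^{2}$
$A{\left(P,Q \right)} = \frac{5}{8}$ ($A{\left(P,Q \right)} = \left(- \frac{1}{8}\right) \left(-5\right) = \frac{5}{8}$)
$p{\left(S,K \right)} = \left(-4 + K\right)^{2}$
$p{\left(-21,A{\left(3,5 \right)} \right)} \left(Y{\left(-18 \right)} + N{\left(-5 \right)}\right) = \left(-4 + \frac{5}{8}\right)^{2} \left(-18 + \left(-5\right)^{2}\right) = \left(- \frac{27}{8}\right)^{2} \left(-18 + 25\right) = \frac{729}{64} \cdot 7 = \frac{5103}{64}$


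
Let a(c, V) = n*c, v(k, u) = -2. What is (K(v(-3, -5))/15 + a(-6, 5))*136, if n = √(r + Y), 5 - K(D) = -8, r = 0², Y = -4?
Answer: 1768/15 - 1632*I ≈ 117.87 - 1632.0*I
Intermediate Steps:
r = 0
K(D) = 13 (K(D) = 5 - 1*(-8) = 5 + 8 = 13)
n = 2*I (n = √(0 - 4) = √(-4) = 2*I ≈ 2.0*I)
a(c, V) = 2*I*c (a(c, V) = (2*I)*c = 2*I*c)
(K(v(-3, -5))/15 + a(-6, 5))*136 = (13/15 + 2*I*(-6))*136 = (13*(1/15) - 12*I)*136 = (13/15 - 12*I)*136 = 1768/15 - 1632*I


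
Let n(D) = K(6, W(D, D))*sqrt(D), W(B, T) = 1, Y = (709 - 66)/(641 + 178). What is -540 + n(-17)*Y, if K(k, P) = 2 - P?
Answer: -540 + 643*I*sqrt(17)/819 ≈ -540.0 + 3.2371*I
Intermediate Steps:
Y = 643/819 ≈ 0.78510
n(D) = sqrt(D) (n(D) = (2 - 1*1)*sqrt(D) = (2 - 1)*sqrt(D) = 1*sqrt(D) = sqrt(D))
-540 + n(-17)*Y = -540 + sqrt(-17)*(643/819) = -540 + (I*sqrt(17))*(643/819) = -540 + 643*I*sqrt(17)/819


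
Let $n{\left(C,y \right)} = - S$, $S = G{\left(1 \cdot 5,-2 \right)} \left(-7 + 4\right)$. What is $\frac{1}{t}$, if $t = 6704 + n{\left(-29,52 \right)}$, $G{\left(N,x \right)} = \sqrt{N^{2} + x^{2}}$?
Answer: $\frac{6704}{44943355} - \frac{3 \sqrt{29}}{44943355} \approx 0.00014881$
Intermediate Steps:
$S = - 3 \sqrt{29}$ ($S = \sqrt{\left(1 \cdot 5\right)^{2} + \left(-2\right)^{2}} \left(-7 + 4\right) = \sqrt{5^{2} + 4} \left(-3\right) = \sqrt{25 + 4} \left(-3\right) = \sqrt{29} \left(-3\right) = - 3 \sqrt{29} \approx -16.155$)
$n{\left(C,y \right)} = 3 \sqrt{29}$ ($n{\left(C,y \right)} = - \left(-3\right) \sqrt{29} = 3 \sqrt{29}$)
$t = 6704 + 3 \sqrt{29} \approx 6720.2$
$\frac{1}{t} = \frac{1}{6704 + 3 \sqrt{29}}$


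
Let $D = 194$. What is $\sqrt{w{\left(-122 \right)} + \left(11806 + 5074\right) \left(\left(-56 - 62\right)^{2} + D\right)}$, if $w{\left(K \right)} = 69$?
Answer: $3 \sqrt{26479101} \approx 15437.0$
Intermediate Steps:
$\sqrt{w{\left(-122 \right)} + \left(11806 + 5074\right) \left(\left(-56 - 62\right)^{2} + D\right)} = \sqrt{69 + \left(11806 + 5074\right) \left(\left(-56 - 62\right)^{2} + 194\right)} = \sqrt{69 + 16880 \left(\left(-118\right)^{2} + 194\right)} = \sqrt{69 + 16880 \left(13924 + 194\right)} = \sqrt{69 + 16880 \cdot 14118} = \sqrt{69 + 238311840} = \sqrt{238311909} = 3 \sqrt{26479101}$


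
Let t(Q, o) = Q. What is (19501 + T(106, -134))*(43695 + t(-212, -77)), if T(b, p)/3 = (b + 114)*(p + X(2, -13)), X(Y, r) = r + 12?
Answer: -3026373317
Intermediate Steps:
X(Y, r) = 12 + r
T(b, p) = 3*(-1 + p)*(114 + b) (T(b, p) = 3*((b + 114)*(p + (12 - 13))) = 3*((114 + b)*(p - 1)) = 3*((114 + b)*(-1 + p)) = 3*((-1 + p)*(114 + b)) = 3*(-1 + p)*(114 + b))
(19501 + T(106, -134))*(43695 + t(-212, -77)) = (19501 + (-342 - 3*106 + 342*(-134) + 3*106*(-134)))*(43695 - 212) = (19501 + (-342 - 318 - 45828 - 42612))*43483 = (19501 - 89100)*43483 = -69599*43483 = -3026373317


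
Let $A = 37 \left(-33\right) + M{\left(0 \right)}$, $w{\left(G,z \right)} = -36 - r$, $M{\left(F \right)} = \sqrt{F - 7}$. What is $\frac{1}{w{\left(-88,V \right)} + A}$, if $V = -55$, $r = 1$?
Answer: $- \frac{1258}{1582571} - \frac{i \sqrt{7}}{1582571} \approx -0.00079491 - 1.6718 \cdot 10^{-6} i$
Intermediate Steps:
$M{\left(F \right)} = \sqrt{-7 + F}$
$w{\left(G,z \right)} = -37$ ($w{\left(G,z \right)} = -36 - 1 = -37$)
$A = -1221 + i \sqrt{7}$ ($A = 37 \left(-33\right) + \sqrt{-7 + 0} = -1221 + \sqrt{-7} = -1221 + i \sqrt{7} \approx -1221.0 + 2.6458 i$)
$\frac{1}{w{\left(-88,V \right)} + A} = \frac{1}{-37 - \left(1221 - i \sqrt{7}\right)} = \frac{1}{-1258 + i \sqrt{7}}$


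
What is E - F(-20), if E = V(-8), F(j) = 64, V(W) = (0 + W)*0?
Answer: -64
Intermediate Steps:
V(W) = 0 (V(W) = W*0 = 0)
E = 0
E - F(-20) = 0 - 1*64 = 0 - 64 = -64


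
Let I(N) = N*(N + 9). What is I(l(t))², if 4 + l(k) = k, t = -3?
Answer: 196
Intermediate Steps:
l(k) = -4 + k
I(N) = N*(9 + N)
I(l(t))² = ((-4 - 3)*(9 + (-4 - 3)))² = (-7*(9 - 7))² = (-7*2)² = (-14)² = 196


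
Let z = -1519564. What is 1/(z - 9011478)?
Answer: -1/10531042 ≈ -9.4957e-8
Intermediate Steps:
1/(z - 9011478) = 1/(-1519564 - 9011478) = 1/(-10531042) = -1/10531042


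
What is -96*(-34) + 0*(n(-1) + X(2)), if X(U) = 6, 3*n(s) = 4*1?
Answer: 3264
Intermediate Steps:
n(s) = 4/3 (n(s) = (4*1)/3 = (1/3)*4 = 4/3)
-96*(-34) + 0*(n(-1) + X(2)) = -96*(-34) + 0*(4/3 + 6) = 3264 + 0*(22/3) = 3264 + 0 = 3264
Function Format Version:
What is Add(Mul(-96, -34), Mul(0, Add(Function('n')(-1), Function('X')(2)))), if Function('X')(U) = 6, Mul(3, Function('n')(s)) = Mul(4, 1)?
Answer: 3264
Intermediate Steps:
Function('n')(s) = Rational(4, 3) (Function('n')(s) = Mul(Rational(1, 3), Mul(4, 1)) = Mul(Rational(1, 3), 4) = Rational(4, 3))
Add(Mul(-96, -34), Mul(0, Add(Function('n')(-1), Function('X')(2)))) = Add(Mul(-96, -34), Mul(0, Add(Rational(4, 3), 6))) = Add(3264, Mul(0, Rational(22, 3))) = Add(3264, 0) = 3264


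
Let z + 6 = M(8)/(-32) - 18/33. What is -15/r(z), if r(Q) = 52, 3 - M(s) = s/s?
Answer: -15/52 ≈ -0.28846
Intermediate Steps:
M(s) = 2 (M(s) = 3 - s/s = 3 - 1*1 = 3 - 1 = 2)
z = -1163/176 (z = -6 + (2/(-32) - 18/33) = -6 + (2*(-1/32) - 18*1/33) = -6 + (-1/16 - 6/11) = -6 - 107/176 = -1163/176 ≈ -6.6080)
-15/r(z) = -15/52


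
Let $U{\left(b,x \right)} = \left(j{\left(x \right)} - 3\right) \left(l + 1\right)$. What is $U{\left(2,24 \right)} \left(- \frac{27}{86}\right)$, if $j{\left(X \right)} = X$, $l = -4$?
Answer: $\frac{1701}{86} \approx 19.779$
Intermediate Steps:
$U{\left(b,x \right)} = 9 - 3 x$ ($U{\left(b,x \right)} = \left(x - 3\right) \left(-4 + 1\right) = \left(-3 + x\right) \left(-3\right) = 9 - 3 x$)
$U{\left(2,24 \right)} \left(- \frac{27}{86}\right) = \left(9 - 72\right) \left(- \frac{27}{86}\right) = \left(9 - 72\right) \left(\left(-27\right) \frac{1}{86}\right) = \left(-63\right) \left(- \frac{27}{86}\right) = \frac{1701}{86}$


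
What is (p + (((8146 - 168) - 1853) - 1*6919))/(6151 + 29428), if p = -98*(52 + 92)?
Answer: -14906/35579 ≈ -0.41895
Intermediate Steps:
p = -14112 (p = -98*144 = -14112)
(p + (((8146 - 168) - 1853) - 1*6919))/(6151 + 29428) = (-14112 + (((8146 - 168) - 1853) - 1*6919))/(6151 + 29428) = (-14112 + ((7978 - 1853) - 6919))/35579 = (-14112 + (6125 - 6919))*(1/35579) = (-14112 - 794)*(1/35579) = -14906*1/35579 = -14906/35579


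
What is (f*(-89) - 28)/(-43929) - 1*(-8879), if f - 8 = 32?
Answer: 130016393/14643 ≈ 8879.1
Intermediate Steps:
f = 40 (f = 8 + 32 = 40)
(f*(-89) - 28)/(-43929) - 1*(-8879) = (40*(-89) - 28)/(-43929) - 1*(-8879) = (-3560 - 28)*(-1/43929) + 8879 = -3588*(-1/43929) + 8879 = 1196/14643 + 8879 = 130016393/14643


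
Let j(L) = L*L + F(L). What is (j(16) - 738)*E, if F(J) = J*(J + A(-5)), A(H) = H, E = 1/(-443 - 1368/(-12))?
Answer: 306/329 ≈ 0.93009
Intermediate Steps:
E = -1/329 (E = 1/(-443 - 1368*(-1/12)) = 1/(-443 + 114) = 1/(-329) = -1/329 ≈ -0.0030395)
F(J) = J*(-5 + J) (F(J) = J*(J - 5) = J*(-5 + J))
j(L) = L**2 + L*(-5 + L) (j(L) = L*L + L*(-5 + L) = L**2 + L*(-5 + L))
(j(16) - 738)*E = (16*(-5 + 2*16) - 738)*(-1/329) = (16*(-5 + 32) - 738)*(-1/329) = (16*27 - 738)*(-1/329) = (432 - 738)*(-1/329) = -306*(-1/329) = 306/329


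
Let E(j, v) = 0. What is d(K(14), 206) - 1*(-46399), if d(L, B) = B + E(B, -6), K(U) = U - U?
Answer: 46605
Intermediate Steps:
K(U) = 0
d(L, B) = B (d(L, B) = B + 0 = B)
d(K(14), 206) - 1*(-46399) = 206 - 1*(-46399) = 206 + 46399 = 46605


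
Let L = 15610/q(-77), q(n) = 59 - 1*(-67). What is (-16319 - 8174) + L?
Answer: -219322/9 ≈ -24369.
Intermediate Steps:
q(n) = 126 (q(n) = 59 + 67 = 126)
L = 1115/9 (L = 15610/126 = 15610*(1/126) = 1115/9 ≈ 123.89)
(-16319 - 8174) + L = (-16319 - 8174) + 1115/9 = -24493 + 1115/9 = -219322/9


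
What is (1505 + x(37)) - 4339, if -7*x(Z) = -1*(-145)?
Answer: -19983/7 ≈ -2854.7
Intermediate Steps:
x(Z) = -145/7 (x(Z) = -(-1)*(-145)/7 = -1/7*145 = -145/7)
(1505 + x(37)) - 4339 = (1505 - 145/7) - 4339 = 10390/7 - 4339 = -19983/7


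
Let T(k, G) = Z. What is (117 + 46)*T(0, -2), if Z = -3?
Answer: -489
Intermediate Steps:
T(k, G) = -3
(117 + 46)*T(0, -2) = (117 + 46)*(-3) = 163*(-3) = -489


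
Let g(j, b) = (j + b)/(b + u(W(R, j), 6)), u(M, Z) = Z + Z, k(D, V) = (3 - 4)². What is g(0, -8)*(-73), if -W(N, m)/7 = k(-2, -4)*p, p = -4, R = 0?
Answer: 146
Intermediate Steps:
k(D, V) = 1 (k(D, V) = (-1)² = 1)
W(N, m) = 28 (W(N, m) = -7*(-4) = 28)
u(M, Z) = 2*Z
g(j, b) = (b + j)/(12 + b) (g(j, b) = (j + b)/(b + 2*6) = (b + j)/(b + 12) = (b + j)/(12 + b))
g(0, -8)*(-73) = ((-8 + 0)/(12 - 8))*(-73) = (-8/4)*(-73) = ((¼)*(-8))*(-73) = -2*(-73) = 146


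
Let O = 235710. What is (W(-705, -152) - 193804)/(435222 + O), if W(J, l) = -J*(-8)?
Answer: -49861/167733 ≈ -0.29726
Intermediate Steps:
W(J, l) = 8*J
(W(-705, -152) - 193804)/(435222 + O) = (8*(-705) - 193804)/(435222 + 235710) = (-5640 - 193804)/670932 = -199444*1/670932 = -49861/167733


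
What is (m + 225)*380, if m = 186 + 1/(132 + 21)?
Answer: 23895920/153 ≈ 1.5618e+5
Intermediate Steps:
m = 28459/153 (m = 186 + 1/153 = 28459/153 ≈ 186.01)
(m + 225)*380 = (28459/153 + 225)*380 = (62884/153)*380 = 23895920/153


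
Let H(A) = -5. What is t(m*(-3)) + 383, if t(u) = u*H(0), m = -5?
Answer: 308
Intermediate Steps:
t(u) = -5*u (t(u) = u*(-5) = -5*u)
t(m*(-3)) + 383 = -(-25)*(-3) + 383 = -5*15 + 383 = -75 + 383 = 308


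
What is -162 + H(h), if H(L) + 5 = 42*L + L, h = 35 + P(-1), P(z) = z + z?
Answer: 1252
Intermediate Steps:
P(z) = 2*z
h = 33 (h = 35 + 2*(-1) = 35 - 2 = 33)
H(L) = -5 + 43*L (H(L) = -5 + (42*L + L) = -5 + 43*L)
-162 + H(h) = -162 + (-5 + 43*33) = -162 + (-5 + 1419) = -162 + 1414 = 1252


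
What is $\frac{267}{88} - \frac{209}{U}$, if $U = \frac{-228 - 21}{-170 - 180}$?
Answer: $- \frac{6370717}{21912} \approx -290.74$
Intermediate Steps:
$U = \frac{249}{350}$ ($U = - \frac{249}{-350} = \left(-249\right) \left(- \frac{1}{350}\right) = \frac{249}{350} \approx 0.71143$)
$\frac{267}{88} - \frac{209}{U} = \frac{267}{88} - \frac{209}{\frac{249}{350}} = 267 \cdot \frac{1}{88} - \frac{73150}{249} = \frac{267}{88} - \frac{73150}{249} = - \frac{6370717}{21912}$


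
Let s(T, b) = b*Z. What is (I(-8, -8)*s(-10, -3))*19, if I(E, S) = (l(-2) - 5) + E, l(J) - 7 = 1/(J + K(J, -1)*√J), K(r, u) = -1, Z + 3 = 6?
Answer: 1083 - 57*I*√2/2 ≈ 1083.0 - 40.305*I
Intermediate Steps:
Z = 3 (Z = -3 + 6 = 3)
l(J) = 7 + 1/(J - √J)
s(T, b) = 3*b (s(T, b) = b*3 = 3*b)
I(E, S) = -5 + E + (-13 - 7*I*√2)/(-2 - I*√2) (I(E, S) = ((1 - 7*I*√2 + 7*(-2))/(-2 - √(-2)) - 5) + E = ((1 - 7*I*√2 - 14)/(-2 - I*√2) - 5) + E = ((-13 - 7*I*√2)/(-2 - I*√2) - 5) + E = (-5 + (-13 - 7*I*√2)/(-2 - I*√2)) + E = -5 + E + (-13 - 7*I*√2)/(-2 - I*√2))
(I(-8, -8)*s(-10, -3))*19 = ((5/3 - 8 + I*√2/6)*(3*(-3)))*19 = ((-19/3 + I*√2/6)*(-9))*19 = (57 - 3*I*√2/2)*19 = 1083 - 57*I*√2/2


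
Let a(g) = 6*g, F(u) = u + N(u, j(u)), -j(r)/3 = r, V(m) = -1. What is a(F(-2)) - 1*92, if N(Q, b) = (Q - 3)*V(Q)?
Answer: -74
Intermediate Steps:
j(r) = -3*r
N(Q, b) = 3 - Q (N(Q, b) = (Q - 3)*(-1) = (-3 + Q)*(-1) = 3 - Q)
F(u) = 3 (F(u) = u + (3 - u) = 3)
a(F(-2)) - 1*92 = 6*3 - 1*92 = 18 - 92 = -74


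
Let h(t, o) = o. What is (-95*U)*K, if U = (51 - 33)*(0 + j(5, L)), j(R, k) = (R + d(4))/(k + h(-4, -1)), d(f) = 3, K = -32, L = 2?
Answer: 437760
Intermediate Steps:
j(R, k) = (3 + R)/(-1 + k) (j(R, k) = (R + 3)/(k - 1) = (3 + R)/(-1 + k))
U = 144 (U = (51 - 33)*(0 + (3 + 5)/(-1 + 2)) = 18*(0 + 8/1) = 18*(0 + 1*8) = 18*(0 + 8) = 18*8 = 144)
(-95*U)*K = -95*144*(-32) = -13680*(-32) = 437760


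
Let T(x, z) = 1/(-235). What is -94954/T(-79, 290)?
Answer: 22314190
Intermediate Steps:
T(x, z) = -1/235
-94954/T(-79, 290) = -94954/(-1/235) = -94954*(-235) = 22314190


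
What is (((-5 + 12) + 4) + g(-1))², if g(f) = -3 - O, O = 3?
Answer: 25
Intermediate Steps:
g(f) = -6 (g(f) = -3 - 1*3 = -3 - 3 = -6)
(((-5 + 12) + 4) + g(-1))² = (((-5 + 12) + 4) - 6)² = ((7 + 4) - 6)² = (11 - 6)² = 5² = 25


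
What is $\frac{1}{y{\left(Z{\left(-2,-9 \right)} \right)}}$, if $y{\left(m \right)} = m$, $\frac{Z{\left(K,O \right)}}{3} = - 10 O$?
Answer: $\frac{1}{270} \approx 0.0037037$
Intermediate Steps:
$Z{\left(K,O \right)} = - 30 O$ ($Z{\left(K,O \right)} = 3 \left(- 10 O\right) = - 30 O$)
$\frac{1}{y{\left(Z{\left(-2,-9 \right)} \right)}} = \frac{1}{\left(-30\right) \left(-9\right)} = \frac{1}{270}$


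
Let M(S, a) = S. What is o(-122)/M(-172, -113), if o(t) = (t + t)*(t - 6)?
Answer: -7808/43 ≈ -181.58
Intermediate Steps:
o(t) = 2*t*(-6 + t) (o(t) = (2*t)*(-6 + t) = 2*t*(-6 + t))
o(-122)/M(-172, -113) = (2*(-122)*(-6 - 122))/(-172) = (2*(-122)*(-128))*(-1/172) = 31232*(-1/172) = -7808/43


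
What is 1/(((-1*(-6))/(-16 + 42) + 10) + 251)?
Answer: 13/3396 ≈ 0.0038280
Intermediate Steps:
1/(((-1*(-6))/(-16 + 42) + 10) + 251) = 1/((6/26 + 10) + 251) = 1/((6*(1/26) + 10) + 251) = 1/((3/13 + 10) + 251) = 1/(133/13 + 251) = 1/(3396/13) = 13/3396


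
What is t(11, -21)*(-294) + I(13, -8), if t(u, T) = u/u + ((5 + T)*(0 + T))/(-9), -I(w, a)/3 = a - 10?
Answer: 10736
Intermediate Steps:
I(w, a) = 30 - 3*a (I(w, a) = -3*(a - 10) = -3*(-10 + a) = 30 - 3*a)
t(u, T) = 1 - T*(5 + T)/9 (t(u, T) = 1 + ((5 + T)*T)*(-⅑) = 1 + (T*(5 + T))*(-⅑) = 1 - T*(5 + T)/9)
t(11, -21)*(-294) + I(13, -8) = (1 - 5/9*(-21) - ⅑*(-21)²)*(-294) + (30 - 3*(-8)) = (1 + 35/3 - ⅑*441)*(-294) + (30 + 24) = (1 + 35/3 - 49)*(-294) + 54 = -109/3*(-294) + 54 = 10682 + 54 = 10736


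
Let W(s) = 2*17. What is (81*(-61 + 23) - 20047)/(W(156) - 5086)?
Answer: 23125/5052 ≈ 4.5774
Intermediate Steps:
W(s) = 34
(81*(-61 + 23) - 20047)/(W(156) - 5086) = (81*(-61 + 23) - 20047)/(34 - 5086) = (81*(-38) - 20047)/(-5052) = (-3078 - 20047)*(-1/5052) = -23125*(-1/5052) = 23125/5052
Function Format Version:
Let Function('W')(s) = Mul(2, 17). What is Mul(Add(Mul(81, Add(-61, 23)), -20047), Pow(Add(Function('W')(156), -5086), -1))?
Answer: Rational(23125, 5052) ≈ 4.5774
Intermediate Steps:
Function('W')(s) = 34
Mul(Add(Mul(81, Add(-61, 23)), -20047), Pow(Add(Function('W')(156), -5086), -1)) = Mul(Add(Mul(81, Add(-61, 23)), -20047), Pow(Add(34, -5086), -1)) = Mul(Add(Mul(81, -38), -20047), Pow(-5052, -1)) = Mul(Add(-3078, -20047), Rational(-1, 5052)) = Mul(-23125, Rational(-1, 5052)) = Rational(23125, 5052)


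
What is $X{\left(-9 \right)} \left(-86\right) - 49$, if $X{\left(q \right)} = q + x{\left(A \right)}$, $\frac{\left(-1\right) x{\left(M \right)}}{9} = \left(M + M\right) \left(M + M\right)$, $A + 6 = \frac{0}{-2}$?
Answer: $112181$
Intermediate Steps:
$A = -6$ ($A = -6 + \frac{0}{-2} = -6 + 0 \left(- \frac{1}{2}\right) = -6 + 0 = -6$)
$x{\left(M \right)} = - 36 M^{2}$ ($x{\left(M \right)} = - 9 \left(M + M\right) \left(M + M\right) = - 9 \cdot 2 M 2 M = - 9 \cdot 4 M^{2} = - 36 M^{2}$)
$X{\left(q \right)} = -1296 + q$ ($X{\left(q \right)} = q - 36 \left(-6\right)^{2} = q - 1296 = -1296 + q$)
$X{\left(-9 \right)} \left(-86\right) - 49 = \left(-1296 - 9\right) \left(-86\right) - 49 = \left(-1305\right) \left(-86\right) - 49 = 112230 - 49 = 112181$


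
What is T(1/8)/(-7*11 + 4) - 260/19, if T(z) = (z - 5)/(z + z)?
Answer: -37219/2774 ≈ -13.417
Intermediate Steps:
T(z) = (-5 + z)/(2*z) (T(z) = (-5 + z)/((2*z)) = (-5 + z)*(1/(2*z)) = (-5 + z)/(2*z))
T(1/8)/(-7*11 + 4) - 260/19 = ((-5 + 1/8)/(2*(1/8)))/(-7*11 + 4) - 260/19 = ((-5 + 1/8)/(2*(1/8)))/(-77 + 4) - 260*1/19 = ((1/2)*8*(-39/8))/(-73) - 260/19 = -39/2*(-1/73) - 260/19 = 39/146 - 260/19 = -37219/2774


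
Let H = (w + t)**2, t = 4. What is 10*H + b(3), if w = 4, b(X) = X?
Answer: 643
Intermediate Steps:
H = 64 (H = (4 + 4)**2 = 8**2 = 64)
10*H + b(3) = 10*64 + 3 = 640 + 3 = 643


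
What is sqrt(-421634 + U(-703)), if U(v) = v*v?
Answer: 5*sqrt(2903) ≈ 269.40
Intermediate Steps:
U(v) = v**2
sqrt(-421634 + U(-703)) = sqrt(-421634 + (-703)**2) = sqrt(-421634 + 494209) = sqrt(72575) = 5*sqrt(2903)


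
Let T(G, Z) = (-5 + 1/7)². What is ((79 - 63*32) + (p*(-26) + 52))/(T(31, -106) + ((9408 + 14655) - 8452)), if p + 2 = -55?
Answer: -19747/766095 ≈ -0.025776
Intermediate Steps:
p = -57 (p = -2 - 55 = -57)
T(G, Z) = 1156/49 (T(G, Z) = (-5 + ⅐)² = (-34/7)² = 1156/49)
((79 - 63*32) + (p*(-26) + 52))/(T(31, -106) + ((9408 + 14655) - 8452)) = ((79 - 63*32) + (-57*(-26) + 52))/(1156/49 + ((9408 + 14655) - 8452)) = ((79 - 2016) + (1482 + 52))/(1156/49 + (24063 - 8452)) = (-1937 + 1534)/(1156/49 + 15611) = -403/766095/49 = -403*49/766095 = -19747/766095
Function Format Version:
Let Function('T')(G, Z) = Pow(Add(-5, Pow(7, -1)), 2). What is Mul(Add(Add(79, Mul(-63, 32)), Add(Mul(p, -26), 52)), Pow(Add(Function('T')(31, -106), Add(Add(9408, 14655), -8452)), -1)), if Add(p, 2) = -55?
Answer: Rational(-19747, 766095) ≈ -0.025776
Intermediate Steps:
p = -57 (p = Add(-2, -55) = -57)
Function('T')(G, Z) = Rational(1156, 49) (Function('T')(G, Z) = Pow(Add(-5, Rational(1, 7)), 2) = Pow(Rational(-34, 7), 2) = Rational(1156, 49))
Mul(Add(Add(79, Mul(-63, 32)), Add(Mul(p, -26), 52)), Pow(Add(Function('T')(31, -106), Add(Add(9408, 14655), -8452)), -1)) = Mul(Add(Add(79, Mul(-63, 32)), Add(Mul(-57, -26), 52)), Pow(Add(Rational(1156, 49), Add(Add(9408, 14655), -8452)), -1)) = Mul(Add(Add(79, -2016), Add(1482, 52)), Pow(Add(Rational(1156, 49), Add(24063, -8452)), -1)) = Mul(Add(-1937, 1534), Pow(Add(Rational(1156, 49), 15611), -1)) = Mul(-403, Pow(Rational(766095, 49), -1)) = Mul(-403, Rational(49, 766095)) = Rational(-19747, 766095)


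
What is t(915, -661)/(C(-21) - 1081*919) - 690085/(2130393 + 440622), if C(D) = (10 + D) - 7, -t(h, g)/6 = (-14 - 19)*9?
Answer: -138030264515/510838569771 ≈ -0.27020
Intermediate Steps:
t(h, g) = 1782 (t(h, g) = -6*(-14 - 19)*9 = -(-198)*9 = -6*(-297) = 1782)
C(D) = 3 + D
t(915, -661)/(C(-21) - 1081*919) - 690085/(2130393 + 440622) = 1782/((3 - 21) - 1081*919) - 690085/(2130393 + 440622) = 1782/(-18 - 993439) - 690085/2571015 = 1782/(-993457) - 690085*1/2571015 = 1782*(-1/993457) - 138017/514203 = -1782/993457 - 138017/514203 = -138030264515/510838569771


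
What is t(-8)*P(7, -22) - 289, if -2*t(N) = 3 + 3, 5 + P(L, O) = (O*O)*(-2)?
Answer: 2630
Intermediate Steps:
P(L, O) = -5 - 2*O**2 (P(L, O) = -5 + (O*O)*(-2) = -5 + O**2*(-2) = -5 - 2*O**2)
t(N) = -3 (t(N) = -(3 + 3)/2 = -1/2*6 = -3)
t(-8)*P(7, -22) - 289 = -3*(-5 - 2*(-22)**2) - 289 = -3*(-5 - 2*484) - 289 = -3*(-5 - 968) - 289 = -3*(-973) - 289 = 2919 - 289 = 2630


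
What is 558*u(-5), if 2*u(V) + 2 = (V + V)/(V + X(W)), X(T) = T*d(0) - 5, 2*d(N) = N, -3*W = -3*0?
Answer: -279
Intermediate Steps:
W = 0 (W = -(-1)*0 = -1/3*0 = 0)
d(N) = N/2
X(T) = -5 (X(T) = T*((1/2)*0) - 5 = T*0 - 5 = 0 - 5 = -5)
u(V) = -1 + V/(-5 + V) (u(V) = -1 + ((V + V)/(V - 5))/2 = -1 + ((2*V)/(-5 + V))/2 = -1 + (2*V/(-5 + V))/2 = -1 + V/(-5 + V))
558*u(-5) = 558*(5/(-5 - 5)) = 558*(5/(-10)) = 558*(5*(-1/10)) = 558*(-1/2) = -279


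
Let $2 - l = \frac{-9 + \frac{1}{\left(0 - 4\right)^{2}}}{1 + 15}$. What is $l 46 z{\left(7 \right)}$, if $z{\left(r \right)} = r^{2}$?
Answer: $\frac{738185}{128} \approx 5767.1$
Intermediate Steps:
$l = \frac{655}{256}$ ($l = 2 - \frac{-9 + \frac{1}{\left(0 - 4\right)^{2}}}{1 + 15} = 2 - \frac{-9 + \frac{1}{\left(-4\right)^{2}}}{16} = 2 - \left(-9 + \frac{1}{16}\right) \frac{1}{16} = 2 - \left(- \frac{143}{16}\right) \frac{1}{16} = 2 - - \frac{143}{256} = 2 + \frac{143}{256} = \frac{655}{256} \approx 2.5586$)
$l 46 z{\left(7 \right)} = \frac{655}{256} \cdot 46 \cdot 7^{2} = \frac{15065}{128} \cdot 49 = \frac{738185}{128}$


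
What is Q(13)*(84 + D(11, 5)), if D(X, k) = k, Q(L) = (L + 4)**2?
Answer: 25721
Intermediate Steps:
Q(L) = (4 + L)**2
Q(13)*(84 + D(11, 5)) = (4 + 13)**2*(84 + 5) = 17**2*89 = 289*89 = 25721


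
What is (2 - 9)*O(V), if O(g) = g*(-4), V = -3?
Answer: -84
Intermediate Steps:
O(g) = -4*g
(2 - 9)*O(V) = (2 - 9)*(-4*(-3)) = -7*12 = -84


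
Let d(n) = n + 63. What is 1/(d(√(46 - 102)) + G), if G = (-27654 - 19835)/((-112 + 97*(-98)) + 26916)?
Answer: 18029445930/1103114386249 - 598441608*I*√14/1103114386249 ≈ 0.016344 - 0.0020299*I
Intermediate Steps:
d(n) = 63 + n
G = -47489/17298 (G = -47489/((-112 - 9506) + 26916) = -47489/(-9618 + 26916) = -47489/17298 ≈ -2.7453)
1/(d(√(46 - 102)) + G) = 1/((63 + √(46 - 102)) - 47489/17298) = 1/((63 + √(-56)) - 47489/17298) = 1/((63 + 2*I*√14) - 47489/17298) = 1/(1042285/17298 + 2*I*√14)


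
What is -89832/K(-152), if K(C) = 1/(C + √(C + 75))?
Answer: 13654464 - 89832*I*√77 ≈ 1.3654e+7 - 7.8827e+5*I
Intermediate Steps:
K(C) = 1/(C + √(75 + C))
-89832/K(-152) = -(-13654464 + 89832*√(75 - 152)) = -(-13654464 + 89832*I*√77) = -89832*(-152 + I*√77) = 13654464 - 89832*I*√77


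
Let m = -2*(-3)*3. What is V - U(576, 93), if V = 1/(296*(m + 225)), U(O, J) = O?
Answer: -41430527/71928 ≈ -576.00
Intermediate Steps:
m = 18 (m = 6*3 = 18)
V = 1/71928 (V = 1/(296*(18 + 225)) = 1/(296*243) = 1/71928 ≈ 1.3903e-5)
V - U(576, 93) = 1/71928 - 1*576 = 1/71928 - 576 = -41430527/71928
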